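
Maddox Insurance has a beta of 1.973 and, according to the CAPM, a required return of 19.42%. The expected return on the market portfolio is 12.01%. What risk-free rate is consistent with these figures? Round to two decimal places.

E(R) = R_f + β(E(R_m) − R_f) = R_f(1 − β) + β·E(R_m)
19.42% = R_f × (1 − 1.973) + 1.973 × 12.01%
19.42% = R_f × -0.973 + 23.69573%
R_f = (19.42% − 23.69573%) / -0.973 = 4.39%

4.39%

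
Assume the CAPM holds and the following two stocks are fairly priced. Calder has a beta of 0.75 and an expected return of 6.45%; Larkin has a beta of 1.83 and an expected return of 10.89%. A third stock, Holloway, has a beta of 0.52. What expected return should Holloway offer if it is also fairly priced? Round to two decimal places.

5.50%

MRP (SML slope) = (10.89% − 6.45%) / (1.83 − 0.75) = 4.44% / 1.08 = 4.1111%
R_f (intercept) = 6.45% − 0.75 × 4.1111% = 3.3667%
E(R_Holloway) = R_f + β × MRP = 3.3667% + 0.52 × 4.1111% = 5.50%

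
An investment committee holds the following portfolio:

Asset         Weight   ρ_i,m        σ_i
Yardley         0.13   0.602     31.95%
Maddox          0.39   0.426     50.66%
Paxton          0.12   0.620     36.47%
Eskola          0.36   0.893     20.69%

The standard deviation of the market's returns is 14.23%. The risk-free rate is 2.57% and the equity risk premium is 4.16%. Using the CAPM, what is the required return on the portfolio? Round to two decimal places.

β_Yardley = 0.602 × 31.95% / 14.23% = 1.3516
β_Maddox = 0.426 × 50.66% / 14.23% = 1.5166
β_Paxton = 0.620 × 36.47% / 14.23% = 1.5890
β_Eskola = 0.893 × 20.69% / 14.23% = 1.2984
β_P = Σ w_i β_i = 0.13×1.3516 + 0.39×1.5166 + 0.12×1.5890 + 0.36×1.2984 = 1.4253
E(R_P) = R_f + β_P × MRP = 2.57% + 1.4253 × 4.16% = 8.50%

8.50%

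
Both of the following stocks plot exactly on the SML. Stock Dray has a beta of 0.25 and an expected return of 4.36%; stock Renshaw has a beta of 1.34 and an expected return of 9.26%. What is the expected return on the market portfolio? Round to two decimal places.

7.73%

Both satisfy E(R) = R_f + β·MRP, so the slope of the SML is
MRP = (9.26% − 4.36%) / (1.34 − 0.25) = 4.90% / 1.09 = 4.4954%
R_f = E(R_Dray) − β_Dray·MRP = 4.36% − 0.25 × 4.4954% = 3.2362%
E(R_m) = R_f + MRP = 3.2362% + 4.4954% = 7.73%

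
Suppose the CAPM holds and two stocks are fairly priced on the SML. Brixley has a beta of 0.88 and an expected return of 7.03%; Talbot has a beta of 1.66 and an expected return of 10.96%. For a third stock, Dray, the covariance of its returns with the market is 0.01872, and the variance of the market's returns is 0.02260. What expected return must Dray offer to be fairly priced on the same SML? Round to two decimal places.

MRP = (10.96% − 7.03%) / (1.66 − 0.88) = 5.0385%
R_f = 7.03% − 0.88 × 5.0385% = 2.5961%
β_Dray = Cov / Var(R_m) = 0.01872 / 0.02260 = 0.8283
E(R_Dray) = R_f + β × MRP = 2.5961% + 0.8283 × 5.0385% = 6.77%

6.77%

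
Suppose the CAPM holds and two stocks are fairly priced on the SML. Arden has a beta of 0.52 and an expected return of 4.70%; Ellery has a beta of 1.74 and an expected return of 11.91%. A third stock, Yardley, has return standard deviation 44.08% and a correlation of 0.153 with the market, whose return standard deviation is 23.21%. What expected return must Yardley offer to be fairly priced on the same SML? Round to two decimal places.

MRP = (11.91% − 4.70%) / (1.74 − 0.52) = 5.9098%
R_f = 4.70% − 0.52 × 5.9098% = 1.6269%
β_Yardley = ρ·σ_i/σ_m = 0.153 × 44.08 / 23.21 = 0.2906
E(R_Yardley) = R_f + β × MRP = 1.6269% + 0.2906 × 5.9098% = 3.34%

3.34%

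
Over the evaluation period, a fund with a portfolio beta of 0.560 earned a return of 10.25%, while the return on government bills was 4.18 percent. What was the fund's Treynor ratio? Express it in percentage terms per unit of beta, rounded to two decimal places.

10.84%

Treynor = (R_P − R_f) / β_P = (10.25% − 4.18%) / 0.5600 = 6.07% / 0.5600 = 10.84%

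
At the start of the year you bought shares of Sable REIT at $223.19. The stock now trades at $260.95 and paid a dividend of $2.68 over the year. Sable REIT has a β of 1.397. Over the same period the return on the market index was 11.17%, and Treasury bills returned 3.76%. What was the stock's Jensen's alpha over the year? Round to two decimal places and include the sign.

+4.01%

Realised HPR = (P1 + D1 − P0) / P0 = (260.95 + 2.68 − 223.19) / 223.19 = 40.44 / 223.19 = 18.1191%
MRP = 11.17% − 3.76% = 7.41%
CAPM required = R_f + β·MRP = 3.76% + 1.397 × 7.41% = 14.11177%
α = realised − required = 18.1191% − 14.11177% = +4.01%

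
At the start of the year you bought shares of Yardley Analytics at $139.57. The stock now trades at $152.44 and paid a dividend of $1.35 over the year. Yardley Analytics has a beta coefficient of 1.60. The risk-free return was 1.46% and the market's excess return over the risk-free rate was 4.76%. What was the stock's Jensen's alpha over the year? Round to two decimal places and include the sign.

Realised HPR = (P1 + D1 − P0) / P0 = (152.44 + 1.35 − 139.57) / 139.57 = 14.22 / 139.57 = 10.1884%
CAPM required = R_f + β·MRP = 1.46% + 1.60 × 4.76% = 9.0760%
α = realised − required = 10.1884% − 9.0760% = +1.11%

+1.11%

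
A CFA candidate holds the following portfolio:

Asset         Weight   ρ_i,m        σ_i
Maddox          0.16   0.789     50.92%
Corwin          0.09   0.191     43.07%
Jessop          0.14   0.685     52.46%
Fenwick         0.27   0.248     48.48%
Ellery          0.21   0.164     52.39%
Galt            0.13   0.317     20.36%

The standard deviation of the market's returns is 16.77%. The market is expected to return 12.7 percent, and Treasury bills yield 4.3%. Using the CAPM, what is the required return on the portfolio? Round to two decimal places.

β_Maddox = 0.789 × 50.92% / 16.77% = 2.3957
β_Corwin = 0.191 × 43.07% / 16.77% = 0.4905
β_Jessop = 0.685 × 52.46% / 16.77% = 2.1428
β_Fenwick = 0.248 × 48.48% / 16.77% = 0.7169
β_Ellery = 0.164 × 52.39% / 16.77% = 0.5123
β_Galt = 0.317 × 20.36% / 16.77% = 0.3849
β_P = Σ w_i β_i = 0.16×2.3957 + 0.09×0.4905 + 0.14×2.1428 + 0.27×0.7169 + 0.21×0.5123 + 0.13×0.3849 = 1.0786
MRP = 12.7% − 4.3% = 8.40%
E(R_P) = R_f + β_P × MRP = 4.3% + 1.0786 × 8.4% = 13.36%

13.36%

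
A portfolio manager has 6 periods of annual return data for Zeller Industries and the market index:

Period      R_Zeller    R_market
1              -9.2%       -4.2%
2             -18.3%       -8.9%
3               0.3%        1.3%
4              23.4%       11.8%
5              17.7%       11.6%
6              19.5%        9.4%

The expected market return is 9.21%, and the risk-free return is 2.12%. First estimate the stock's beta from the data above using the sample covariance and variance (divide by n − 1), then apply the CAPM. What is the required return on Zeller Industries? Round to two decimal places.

Mean R_i = (-9.2 − 18.3 + 0.3 + 23.4 + 17.7 + 19.5) / 6 = 5.5667%
Mean R_m = (-4.2 − 8.9 + 1.3 + 11.8 + 11.6 + 9.4) / 6 = 3.5000%
Σ(R_i − R̄_i)(R_m − R̄_m) = 749.7400  ⇒  Cov = 749.7400 / 5 = 149.9480
Σ(R_m − R̄_m)² = 387.2000  ⇒  Var(R_m) = 387.2000 / 5 = 77.4400
β = Cov / Var(R_m) = 149.9480 / 77.4400 = 1.9363
MRP = 9.21% − 2.12% = 7.09%
E(R) = R_f + β × MRP = 2.12% + 1.9363 × 7.09% = 15.85%

15.85%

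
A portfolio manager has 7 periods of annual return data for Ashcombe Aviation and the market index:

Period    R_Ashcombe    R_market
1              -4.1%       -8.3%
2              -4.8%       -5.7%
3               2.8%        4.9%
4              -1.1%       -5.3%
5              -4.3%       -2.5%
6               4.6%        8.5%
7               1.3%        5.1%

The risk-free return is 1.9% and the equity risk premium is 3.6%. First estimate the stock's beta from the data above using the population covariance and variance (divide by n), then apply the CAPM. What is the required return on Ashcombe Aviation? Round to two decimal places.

Mean R_i = (-4.1 − 4.8 + 2.8 − 1.1 − 4.3 + 4.6 + 1.3) / 7 = -0.8000%
Mean R_m = (-8.3 − 5.7 + 4.9 − 5.3 − 2.5 + 8.5 + 5.1) / 7 = -0.4714%
Σ(R_i − R̄_i)(R_m − R̄_m) = 134.7800  ⇒  Cov = 134.7800 / 7 = 19.2543
Σ(R_m − R̄_m)² = 256.4343  ⇒  Var(R_m) = 256.4343 / 7 = 36.6335
β = Cov / Var(R_m) = 19.2543 / 36.6335 = 0.5256
E(R) = R_f + β × MRP = 1.9% + 0.5256 × 3.6% = 3.79%

3.79%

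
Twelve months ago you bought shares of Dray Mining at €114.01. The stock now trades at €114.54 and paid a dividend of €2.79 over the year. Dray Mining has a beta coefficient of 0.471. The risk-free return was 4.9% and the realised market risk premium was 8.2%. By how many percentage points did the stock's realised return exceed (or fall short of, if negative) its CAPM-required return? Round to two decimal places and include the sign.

Realised HPR = (P1 + D1 − P0) / P0 = (114.54 + 2.79 − 114.01) / 114.01 = 3.32 / 114.01 = 2.9120%
CAPM required = R_f + β·MRP = 4.9% + 0.471 × 8.2% = 8.7622%
α = realised − required = 2.9120% − 8.7622% = -5.85%

-5.85%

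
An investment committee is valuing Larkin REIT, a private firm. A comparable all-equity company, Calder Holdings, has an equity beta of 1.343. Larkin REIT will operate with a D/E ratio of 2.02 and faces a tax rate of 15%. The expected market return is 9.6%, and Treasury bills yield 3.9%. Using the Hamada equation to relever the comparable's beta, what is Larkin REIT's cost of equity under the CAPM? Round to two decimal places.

24.70%

β_L = β_U × [1 + (1 − t)(D/E)] = 1.343 × [1 + (1 − 0.15) × 2.02]
    = 1.343 × [1 + 0.85 × 2.02] = 1.343 × 2.7170 = 3.6489
MRP = 9.6% − 3.9% = 5.70%
E(R) = R_f + β_L × MRP = 3.9% + 3.6489 × 5.7% = 24.70%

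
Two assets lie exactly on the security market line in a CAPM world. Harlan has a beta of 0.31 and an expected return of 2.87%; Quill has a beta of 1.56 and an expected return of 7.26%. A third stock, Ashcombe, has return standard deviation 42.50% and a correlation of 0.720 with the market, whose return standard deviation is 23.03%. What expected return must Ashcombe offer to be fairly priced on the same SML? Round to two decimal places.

MRP = (7.26% − 2.87%) / (1.56 − 0.31) = 3.5120%
R_f = 2.87% − 0.31 × 3.5120% = 1.7813%
β_Ashcombe = ρ·σ_i/σ_m = 0.720 × 42.50 / 23.03 = 1.3287
E(R_Ashcombe) = R_f + β × MRP = 1.7813% + 1.3287 × 3.5120% = 6.45%

6.45%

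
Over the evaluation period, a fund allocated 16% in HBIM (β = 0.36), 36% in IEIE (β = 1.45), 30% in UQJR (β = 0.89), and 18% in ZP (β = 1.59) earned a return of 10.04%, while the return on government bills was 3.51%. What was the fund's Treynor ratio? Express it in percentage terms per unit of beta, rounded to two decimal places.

β_P = 0.16×0.36 + 0.36×1.45 + 0.30×0.89 + 0.18×1.59 = 1.1328
Treynor = (R_P − R_f) / β_P = (10.04% − 3.51%) / 1.1328 = 6.53% / 1.1328 = 5.76%

5.76%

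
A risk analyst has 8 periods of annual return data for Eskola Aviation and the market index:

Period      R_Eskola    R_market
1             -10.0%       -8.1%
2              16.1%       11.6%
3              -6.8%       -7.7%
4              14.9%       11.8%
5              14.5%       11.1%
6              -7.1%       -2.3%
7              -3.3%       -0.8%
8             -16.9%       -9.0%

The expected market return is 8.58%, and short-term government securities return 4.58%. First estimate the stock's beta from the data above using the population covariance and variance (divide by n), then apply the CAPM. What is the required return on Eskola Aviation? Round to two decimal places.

10.06%

Mean R_i = (-10.0 + 16.1 − 6.8 + 14.9 + 14.5 − 7.1 − 3.3 − 16.9) / 8 = 0.1750%
Mean R_m = (-8.1 + 11.6 − 7.7 + 11.8 + 11.1 − 2.3 − 0.8 − 9.0) / 8 = 0.8250%
Σ(R_i − R̄_i)(R_m − R̄_m) = 826.8050  ⇒  Cov = 826.8050 / 8 = 103.3506
Σ(R_m − R̄_m)² = 603.3950  ⇒  Var(R_m) = 603.3950 / 8 = 75.4244
β = Cov / Var(R_m) = 103.3506 / 75.4244 = 1.3703
MRP = 8.58% − 4.58% = 4.00%
E(R) = R_f + β × MRP = 4.58% + 1.3703 × 4.00% = 10.06%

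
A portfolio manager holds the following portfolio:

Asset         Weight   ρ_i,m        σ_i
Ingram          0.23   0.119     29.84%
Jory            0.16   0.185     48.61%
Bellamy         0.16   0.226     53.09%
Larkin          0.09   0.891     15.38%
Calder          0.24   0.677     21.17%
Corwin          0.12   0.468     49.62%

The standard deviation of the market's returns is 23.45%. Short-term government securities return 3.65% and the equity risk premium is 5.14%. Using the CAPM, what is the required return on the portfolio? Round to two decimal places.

β_Ingram = 0.119 × 29.84% / 23.45% = 0.1514
β_Jory = 0.185 × 48.61% / 23.45% = 0.3835
β_Bellamy = 0.226 × 53.09% / 23.45% = 0.5117
β_Larkin = 0.891 × 15.38% / 23.45% = 0.5844
β_Calder = 0.677 × 21.17% / 23.45% = 0.6112
β_Corwin = 0.468 × 49.62% / 23.45% = 0.9903
β_P = Σ w_i β_i = 0.23×0.1514 + 0.16×0.3835 + 0.16×0.5117 + 0.09×0.5844 + 0.24×0.6112 + 0.12×0.9903 = 0.4962
E(R_P) = R_f + β_P × MRP = 3.65% + 0.4962 × 5.14% = 6.20%

6.20%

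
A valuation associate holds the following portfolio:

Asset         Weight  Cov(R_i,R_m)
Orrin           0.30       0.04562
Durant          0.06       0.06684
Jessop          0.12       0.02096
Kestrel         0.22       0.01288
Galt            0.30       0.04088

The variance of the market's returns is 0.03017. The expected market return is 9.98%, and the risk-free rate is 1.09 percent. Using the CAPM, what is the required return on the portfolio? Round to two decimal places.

11.49%

β_Orrin = 0.04562 / 0.03017 = 1.5121
β_Durant = 0.06684 / 0.03017 = 2.2154
β_Jessop = 0.02096 / 0.03017 = 0.6947
β_Kestrel = 0.01288 / 0.03017 = 0.4269
β_Galt = 0.04088 / 0.03017 = 1.3550
β_P = Σ w_i β_i = 0.30×1.5121 + 0.06×2.2154 + 0.12×0.6947 + 0.22×0.4269 + 0.30×1.3550 = 1.1703
MRP = 9.98% − 1.09% = 8.89%
E(R_P) = R_f + β_P × MRP = 1.09% + 1.1703 × 8.89% = 11.49%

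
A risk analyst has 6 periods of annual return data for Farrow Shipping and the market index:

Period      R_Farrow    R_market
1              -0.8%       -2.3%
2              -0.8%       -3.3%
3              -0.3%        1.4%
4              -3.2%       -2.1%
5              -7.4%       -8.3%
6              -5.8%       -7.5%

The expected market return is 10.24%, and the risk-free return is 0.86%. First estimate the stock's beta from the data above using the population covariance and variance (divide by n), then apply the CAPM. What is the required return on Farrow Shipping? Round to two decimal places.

Mean R_i = (-0.8 − 0.8 − 0.3 − 3.2 − 7.4 − 5.8) / 6 = -3.0500%
Mean R_m = (-2.3 − 3.3 + 1.4 − 2.1 − 8.3 − 7.5) / 6 = -3.6833%
Σ(R_i − R̄_i)(R_m − R̄_m) = 48.2950  ⇒  Cov = 48.2950 / 6 = 8.0492
Σ(R_m − R̄_m)² = 66.2883  ⇒  Var(R_m) = 66.2883 / 6 = 11.0481
β = Cov / Var(R_m) = 8.0492 / 11.0481 = 0.7286
MRP = 10.24% − 0.86% = 9.38%
E(R) = R_f + β × MRP = 0.86% + 0.7286 × 9.38% = 7.69%

7.69%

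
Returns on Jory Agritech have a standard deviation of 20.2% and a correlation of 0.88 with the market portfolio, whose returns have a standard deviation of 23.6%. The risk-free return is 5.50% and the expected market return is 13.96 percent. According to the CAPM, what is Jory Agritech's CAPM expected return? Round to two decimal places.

11.87%

β = ρ × σ_i / σ_m = 0.88 × 20.2% / 23.6% = 0.7532
MRP = 13.96% − 5.50% = 8.46%
E(R) = 5.50% + 0.7532 × 8.46% = 11.87%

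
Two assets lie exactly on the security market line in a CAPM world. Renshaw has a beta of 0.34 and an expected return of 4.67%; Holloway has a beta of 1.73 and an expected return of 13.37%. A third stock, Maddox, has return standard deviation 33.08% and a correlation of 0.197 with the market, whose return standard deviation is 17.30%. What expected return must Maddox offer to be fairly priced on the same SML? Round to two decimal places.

4.90%

MRP = (13.37% − 4.67%) / (1.73 − 0.34) = 6.2590%
R_f = 4.67% − 0.34 × 6.2590% = 2.5419%
β_Maddox = ρ·σ_i/σ_m = 0.197 × 33.08 / 17.30 = 0.3767
E(R_Maddox) = R_f + β × MRP = 2.5419% + 0.3767 × 6.2590% = 4.90%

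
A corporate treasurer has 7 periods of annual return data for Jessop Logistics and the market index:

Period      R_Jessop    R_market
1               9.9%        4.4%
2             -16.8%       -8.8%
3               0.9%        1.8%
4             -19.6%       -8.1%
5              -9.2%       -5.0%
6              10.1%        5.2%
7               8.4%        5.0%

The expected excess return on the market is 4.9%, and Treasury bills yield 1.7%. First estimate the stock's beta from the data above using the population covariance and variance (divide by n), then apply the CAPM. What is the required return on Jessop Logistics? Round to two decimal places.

Mean R_i = (9.9 − 16.8 + 0.9 − 19.6 − 9.2 + 10.1 + 8.4) / 7 = -2.3286%
Mean R_m = (4.4 − 8.8 + 1.8 − 8.1 − 5.0 + 5.2 + 5.0) / 7 = -0.7857%
Σ(R_i − R̄_i)(R_m − R̄_m) = 479.4929  ⇒  Cov = 479.4929 / 7 = 68.4990
Σ(R_m − R̄_m)² = 238.3686  ⇒  Var(R_m) = 238.3686 / 7 = 34.0527
β = Cov / Var(R_m) = 68.4990 / 34.0527 = 2.0116
E(R) = R_f + β × MRP = 1.7% + 2.0116 × 4.9% = 11.56%

11.56%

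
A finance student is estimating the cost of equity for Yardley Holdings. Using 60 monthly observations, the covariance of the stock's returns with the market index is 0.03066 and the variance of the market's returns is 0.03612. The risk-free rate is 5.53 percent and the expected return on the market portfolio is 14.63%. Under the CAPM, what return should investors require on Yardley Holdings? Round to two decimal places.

β = Cov(R_i, R_m) / Var(R_m) = 0.03066 / 0.03612 = 0.8488
MRP = 14.63% − 5.53% = 9.10%
E(R) = R_f + β × MRP = 5.53% + 0.8488 × 9.10% = 13.25%

13.25%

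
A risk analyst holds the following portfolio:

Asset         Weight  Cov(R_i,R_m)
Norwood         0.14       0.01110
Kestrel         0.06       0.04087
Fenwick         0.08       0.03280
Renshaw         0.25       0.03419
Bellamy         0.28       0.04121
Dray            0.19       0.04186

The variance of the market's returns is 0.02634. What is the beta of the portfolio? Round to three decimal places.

β_Norwood = 0.01110 / 0.02634 = 0.4214
β_Kestrel = 0.04087 / 0.02634 = 1.5516
β_Fenwick = 0.03280 / 0.02634 = 1.2453
β_Renshaw = 0.03419 / 0.02634 = 1.2980
β_Bellamy = 0.04121 / 0.02634 = 1.5645
β_Dray = 0.04186 / 0.02634 = 1.5892
β_P = Σ w_i β_i = 0.14×0.4214 + 0.06×1.5516 + 0.08×1.2453 + 0.25×1.2980 + 0.28×1.5645 + 0.19×1.5892 = 1.3162

1.316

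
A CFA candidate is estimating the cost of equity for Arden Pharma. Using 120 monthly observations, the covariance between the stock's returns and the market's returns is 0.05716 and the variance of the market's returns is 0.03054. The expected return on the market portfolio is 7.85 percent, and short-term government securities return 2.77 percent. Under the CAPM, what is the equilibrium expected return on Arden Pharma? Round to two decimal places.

12.28%

β = Cov(R_i, R_m) / Var(R_m) = 0.05716 / 0.03054 = 1.8716
MRP = 7.85% − 2.77% = 5.08%
E(R) = R_f + β × MRP = 2.77% + 1.8716 × 5.08% = 12.28%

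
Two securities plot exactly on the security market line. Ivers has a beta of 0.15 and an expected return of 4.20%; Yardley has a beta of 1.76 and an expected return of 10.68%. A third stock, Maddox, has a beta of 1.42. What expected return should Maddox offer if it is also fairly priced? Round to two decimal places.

9.31%

MRP (SML slope) = (10.68% − 4.20%) / (1.76 − 0.15) = 6.48% / 1.61 = 4.0248%
R_f (intercept) = 4.20% − 0.15 × 4.0248% = 3.5963%
E(R_Maddox) = R_f + β × MRP = 3.5963% + 1.42 × 4.0248% = 9.31%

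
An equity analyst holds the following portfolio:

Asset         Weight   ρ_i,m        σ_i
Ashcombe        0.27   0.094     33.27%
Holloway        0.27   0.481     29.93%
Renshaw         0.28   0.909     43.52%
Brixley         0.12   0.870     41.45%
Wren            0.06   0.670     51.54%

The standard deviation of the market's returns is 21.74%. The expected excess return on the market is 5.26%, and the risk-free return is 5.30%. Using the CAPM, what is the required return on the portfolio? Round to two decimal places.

10.67%

β_Ashcombe = 0.094 × 33.27% / 21.74% = 0.1439
β_Holloway = 0.481 × 29.93% / 21.74% = 0.6622
β_Renshaw = 0.909 × 43.52% / 21.74% = 1.8197
β_Brixley = 0.870 × 41.45% / 21.74% = 1.6588
β_Wren = 0.670 × 51.54% / 21.74% = 1.5884
β_P = Σ w_i β_i = 0.27×0.1439 + 0.27×0.6622 + 0.28×1.8197 + 0.12×1.6588 + 0.06×1.5884 = 1.0215
E(R_P) = R_f + β_P × MRP = 5.30% + 1.0215 × 5.26% = 10.67%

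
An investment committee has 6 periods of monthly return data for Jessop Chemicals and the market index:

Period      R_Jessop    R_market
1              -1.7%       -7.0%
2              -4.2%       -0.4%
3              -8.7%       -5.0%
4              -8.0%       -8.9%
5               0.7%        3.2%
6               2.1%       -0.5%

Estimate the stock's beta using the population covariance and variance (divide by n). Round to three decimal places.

0.641

Mean R_i = (-1.7 − 4.2 − 8.7 − 8.0 + 0.7 + 2.1) / 6 = -3.3000%
Mean R_m = (-7.0 − 0.4 − 5.0 − 8.9 + 3.2 − 0.5) / 6 = -3.1000%
Σ(R_i − R̄_i)(R_m − R̄_m) = 68.0900  ⇒  Cov = 68.0900 / 6 = 11.3483
Σ(R_m − R̄_m)² = 106.2000  ⇒  Var(R_m) = 106.2000 / 6 = 17.7000
β = Cov / Var(R_m) = 11.3483 / 17.7000 = 0.6411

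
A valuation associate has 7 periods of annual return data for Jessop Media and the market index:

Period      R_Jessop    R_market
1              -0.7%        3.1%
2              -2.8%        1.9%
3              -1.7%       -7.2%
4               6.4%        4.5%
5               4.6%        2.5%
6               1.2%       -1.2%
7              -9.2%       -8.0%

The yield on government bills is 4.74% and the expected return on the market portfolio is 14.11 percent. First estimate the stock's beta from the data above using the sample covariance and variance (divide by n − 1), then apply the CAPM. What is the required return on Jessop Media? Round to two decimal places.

11.78%

Mean R_i = (-0.7 − 2.8 − 1.7 + 6.4 + 4.6 + 1.2 − 9.2) / 7 = -0.3143%
Mean R_m = (3.1 + 1.9 − 7.2 + 4.5 + 2.5 − 1.2 − 8.0) / 7 = -0.6286%
Σ(R_i − R̄_i)(R_m − R̄_m) = 115.8271  ⇒  Cov = 115.8271 / 6 = 19.3045
Σ(R_m − R̄_m)² = 154.2343  ⇒  Var(R_m) = 154.2343 / 6 = 25.7057
β = Cov / Var(R_m) = 19.3045 / 25.7057 = 0.7510
MRP = 14.11% − 4.74% = 9.37%
E(R) = R_f + β × MRP = 4.74% + 0.7510 × 9.37% = 11.78%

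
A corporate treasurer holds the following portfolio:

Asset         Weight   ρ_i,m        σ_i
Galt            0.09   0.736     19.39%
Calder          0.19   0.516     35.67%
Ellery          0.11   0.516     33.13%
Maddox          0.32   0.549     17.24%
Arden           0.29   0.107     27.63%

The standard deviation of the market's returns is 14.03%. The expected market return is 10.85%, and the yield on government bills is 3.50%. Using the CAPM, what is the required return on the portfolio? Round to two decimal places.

β_Galt = 0.736 × 19.39% / 14.03% = 1.0172
β_Calder = 0.516 × 35.67% / 14.03% = 1.3119
β_Ellery = 0.516 × 33.13% / 14.03% = 1.2185
β_Maddox = 0.549 × 17.24% / 14.03% = 0.6746
β_Arden = 0.107 × 27.63% / 14.03% = 0.2107
β_P = Σ w_i β_i = 0.09×1.0172 + 0.19×1.3119 + 0.11×1.2185 + 0.32×0.6746 + 0.29×0.2107 = 0.7518
MRP = 10.85% − 3.50% = 7.35%
E(R_P) = R_f + β_P × MRP = 3.50% + 0.7518 × 7.35% = 9.03%

9.03%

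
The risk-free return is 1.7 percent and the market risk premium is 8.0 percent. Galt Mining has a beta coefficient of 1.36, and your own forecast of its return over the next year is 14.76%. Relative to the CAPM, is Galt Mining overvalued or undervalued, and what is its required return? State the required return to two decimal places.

Required return = R_f + β·MRP = 1.7% + 1.36 × 8.0% = 12.58%
Forecast 14.76% > required 12.58% → the stock plots above the SML → undervalued.

Undervalued; required return 12.58%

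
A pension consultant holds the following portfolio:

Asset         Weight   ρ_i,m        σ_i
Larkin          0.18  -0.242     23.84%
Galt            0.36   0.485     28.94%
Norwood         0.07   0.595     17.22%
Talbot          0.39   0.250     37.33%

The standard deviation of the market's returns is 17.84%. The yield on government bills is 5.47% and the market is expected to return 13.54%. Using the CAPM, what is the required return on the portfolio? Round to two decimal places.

β_Larkin = -0.242 × 23.84% / 17.84% = -0.3234
β_Galt = 0.485 × 28.94% / 17.84% = 0.7868
β_Norwood = 0.595 × 17.22% / 17.84% = 0.5743
β_Talbot = 0.250 × 37.33% / 17.84% = 0.5231
β_P = Σ w_i β_i = 0.18×-0.3234 + 0.36×0.7868 + 0.07×0.5743 + 0.39×0.5231 = 0.4692
MRP = 13.54% − 5.47% = 8.07%
E(R_P) = R_f + β_P × MRP = 5.47% + 0.4692 × 8.07% = 9.26%

9.26%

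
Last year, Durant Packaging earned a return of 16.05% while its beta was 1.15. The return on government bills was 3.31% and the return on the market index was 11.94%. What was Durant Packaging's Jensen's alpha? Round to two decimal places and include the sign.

+2.82%

Market excess return = 11.94% − 3.31% = 8.63%
CAPM benchmark = R_f + β(R_m − R_f) = 3.31% + 1.15 × 8.63% = 13.2345%
α = actual − benchmark = 16.05% − 13.2345% = +2.82%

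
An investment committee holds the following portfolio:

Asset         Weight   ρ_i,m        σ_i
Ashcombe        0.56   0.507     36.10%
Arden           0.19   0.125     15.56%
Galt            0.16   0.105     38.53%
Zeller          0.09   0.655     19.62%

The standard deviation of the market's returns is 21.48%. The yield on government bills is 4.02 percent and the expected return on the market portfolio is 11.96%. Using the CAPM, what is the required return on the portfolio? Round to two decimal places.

8.61%

β_Ashcombe = 0.507 × 36.10% / 21.48% = 0.8521
β_Arden = 0.125 × 15.56% / 21.48% = 0.0905
β_Galt = 0.105 × 38.53% / 21.48% = 0.1883
β_Zeller = 0.655 × 19.62% / 21.48% = 0.5983
β_P = Σ w_i β_i = 0.56×0.8521 + 0.19×0.0905 + 0.16×0.1883 + 0.09×0.5983 = 0.5783
MRP = 11.96% − 4.02% = 7.94%
E(R_P) = R_f + β_P × MRP = 4.02% + 0.5783 × 7.94% = 8.61%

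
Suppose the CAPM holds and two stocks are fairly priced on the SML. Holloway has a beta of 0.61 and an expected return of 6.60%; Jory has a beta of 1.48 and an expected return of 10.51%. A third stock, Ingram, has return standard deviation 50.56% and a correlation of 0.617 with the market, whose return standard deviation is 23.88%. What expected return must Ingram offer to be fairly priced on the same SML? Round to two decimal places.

9.73%

MRP = (10.51% − 6.60%) / (1.48 − 0.61) = 4.4943%
R_f = 6.60% − 0.61 × 4.4943% = 3.8585%
β_Ingram = ρ·σ_i/σ_m = 0.617 × 50.56 / 23.88 = 1.3063
E(R_Ingram) = R_f + β × MRP = 3.8585% + 1.3063 × 4.4943% = 9.73%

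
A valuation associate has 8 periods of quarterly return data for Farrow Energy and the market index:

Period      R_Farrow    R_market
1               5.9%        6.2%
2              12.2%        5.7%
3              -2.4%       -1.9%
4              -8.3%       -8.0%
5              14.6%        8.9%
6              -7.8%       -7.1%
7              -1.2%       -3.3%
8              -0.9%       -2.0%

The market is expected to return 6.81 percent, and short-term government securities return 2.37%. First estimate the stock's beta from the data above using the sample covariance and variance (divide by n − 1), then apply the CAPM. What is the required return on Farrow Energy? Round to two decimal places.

Mean R_i = (5.9 + 12.2 − 2.4 − 8.3 + 14.6 − 7.8 − 1.2 − 0.9) / 8 = 1.5125%
Mean R_m = (6.2 + 5.7 − 1.9 − 8.0 + 8.9 − 7.1 − 3.3 − 2.0) / 8 = -0.1875%
Σ(R_i − R̄_i)(R_m − R̄_m) = 370.4288  ⇒  Cov = 370.4288 / 7 = 52.9184
Σ(R_m − R̄_m)² = 282.7688  ⇒  Var(R_m) = 282.7688 / 7 = 40.3955
β = Cov / Var(R_m) = 52.9184 / 40.3955 = 1.3100
MRP = 6.81% − 2.37% = 4.44%
E(R) = R_f + β × MRP = 2.37% + 1.3100 × 4.44% = 8.19%

8.19%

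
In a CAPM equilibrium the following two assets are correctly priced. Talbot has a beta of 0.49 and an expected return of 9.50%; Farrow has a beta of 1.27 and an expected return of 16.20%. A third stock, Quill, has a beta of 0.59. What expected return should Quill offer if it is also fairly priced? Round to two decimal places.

MRP (SML slope) = (16.20% − 9.50%) / (1.27 − 0.49) = 6.70% / 0.78 = 8.5897%
R_f (intercept) = 9.50% − 0.49 × 8.5897% = 5.2910%
E(R_Quill) = R_f + β × MRP = 5.2910% + 0.59 × 8.5897% = 10.36%

10.36%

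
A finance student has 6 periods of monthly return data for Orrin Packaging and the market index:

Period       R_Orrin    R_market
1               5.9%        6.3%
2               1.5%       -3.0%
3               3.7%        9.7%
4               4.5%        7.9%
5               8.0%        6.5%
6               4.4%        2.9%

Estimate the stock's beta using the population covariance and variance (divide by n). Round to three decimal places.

Mean R_i = (5.9 + 1.5 + 3.7 + 4.5 + 8.0 + 4.4) / 6 = 4.6667%
Mean R_m = (6.3 − 3.0 + 9.7 + 7.9 + 6.5 + 2.9) / 6 = 5.0500%
Σ(R_i − R̄_i)(R_m − R̄_m) = 27.4700  ⇒  Cov = 27.4700 / 6 = 4.5783
Σ(R_m − R̄_m)² = 102.8350  ⇒  Var(R_m) = 102.8350 / 6 = 17.1392
β = Cov / Var(R_m) = 4.5783 / 17.1392 = 0.2671

0.267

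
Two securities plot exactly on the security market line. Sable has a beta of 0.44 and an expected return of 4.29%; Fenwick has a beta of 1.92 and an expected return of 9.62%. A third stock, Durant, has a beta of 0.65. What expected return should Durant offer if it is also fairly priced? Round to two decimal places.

5.05%

MRP (SML slope) = (9.62% − 4.29%) / (1.92 − 0.44) = 5.33% / 1.48 = 3.6014%
R_f (intercept) = 4.29% − 0.44 × 3.6014% = 2.7054%
E(R_Durant) = R_f + β × MRP = 2.7054% + 0.65 × 3.6014% = 5.05%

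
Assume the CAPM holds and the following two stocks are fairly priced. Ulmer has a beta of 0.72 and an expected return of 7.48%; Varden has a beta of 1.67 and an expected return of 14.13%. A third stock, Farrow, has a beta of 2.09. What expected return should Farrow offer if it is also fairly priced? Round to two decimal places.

MRP (SML slope) = (14.13% − 7.48%) / (1.67 − 0.72) = 6.65% / 0.95 = 7.0000%
R_f (intercept) = 7.48% − 0.72 × 7.0000% = 2.4400%
E(R_Farrow) = R_f + β × MRP = 2.4400% + 2.09 × 7.0000% = 17.07%

17.07%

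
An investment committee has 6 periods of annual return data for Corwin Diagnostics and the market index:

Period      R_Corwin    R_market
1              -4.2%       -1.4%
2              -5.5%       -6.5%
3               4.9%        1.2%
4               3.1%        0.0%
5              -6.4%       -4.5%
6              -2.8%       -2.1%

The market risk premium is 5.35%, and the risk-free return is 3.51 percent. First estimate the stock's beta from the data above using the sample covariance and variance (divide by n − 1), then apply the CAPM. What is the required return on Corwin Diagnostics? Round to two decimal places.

Mean R_i = (-4.2 − 5.5 + 4.9 + 3.1 − 6.4 − 2.8) / 6 = -1.8167%
Mean R_m = (-1.4 − 6.5 + 1.2 + 0.0 − 4.5 − 2.1) / 6 = -2.2167%
Σ(R_i − R̄_i)(R_m − R̄_m) = 58.0283  ⇒  Cov = 58.0283 / 5 = 11.6057
Σ(R_m − R̄_m)² = 40.8283  ⇒  Var(R_m) = 40.8283 / 5 = 8.1657
β = Cov / Var(R_m) = 11.6057 / 8.1657 = 1.4213
E(R) = R_f + β × MRP = 3.51% + 1.4213 × 5.35% = 11.11%

11.11%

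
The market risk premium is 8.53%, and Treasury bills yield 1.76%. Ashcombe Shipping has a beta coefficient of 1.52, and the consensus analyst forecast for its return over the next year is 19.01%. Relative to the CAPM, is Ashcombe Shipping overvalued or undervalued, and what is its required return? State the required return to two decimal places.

Undervalued; required return 14.73%

Required return = R_f + β·MRP = 1.76% + 1.52 × 8.53% = 14.73%
Forecast 19.01% > required 14.73% → the stock plots above the SML → undervalued.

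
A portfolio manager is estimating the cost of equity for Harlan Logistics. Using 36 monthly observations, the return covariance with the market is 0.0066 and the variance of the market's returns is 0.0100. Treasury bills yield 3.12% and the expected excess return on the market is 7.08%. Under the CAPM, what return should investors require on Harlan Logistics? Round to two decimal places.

β = Cov(R_i, R_m) / Var(R_m) = 0.0066 / 0.0100 = 0.6600
E(R) = R_f + β × MRP = 3.12% + 0.6600 × 7.08% = 7.79%

7.79%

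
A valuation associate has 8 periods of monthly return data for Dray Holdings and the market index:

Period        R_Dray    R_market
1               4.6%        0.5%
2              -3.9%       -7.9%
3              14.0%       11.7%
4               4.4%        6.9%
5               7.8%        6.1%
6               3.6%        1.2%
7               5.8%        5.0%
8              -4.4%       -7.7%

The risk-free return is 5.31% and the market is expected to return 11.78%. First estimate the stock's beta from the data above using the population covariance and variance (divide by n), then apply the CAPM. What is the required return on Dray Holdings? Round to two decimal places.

Mean R_i = (4.6 − 3.9 + 14.0 + 4.4 + 7.8 + 3.6 + 5.8 − 4.4) / 8 = 3.9875%
Mean R_m = (0.5 − 7.9 + 11.7 + 6.9 + 6.1 + 1.2 + 5.0 − 7.7) / 8 = 1.9750%
Σ(R_i − R̄_i)(R_m − R̄_m) = 279.0475  ⇒  Cov = 279.0475 / 8 = 34.8809
Σ(R_m − R̄_m)² = 338.8950  ⇒  Var(R_m) = 338.8950 / 8 = 42.3619
β = Cov / Var(R_m) = 34.8809 / 42.3619 = 0.8234
MRP = 11.78% − 5.31% = 6.47%
E(R) = R_f + β × MRP = 5.31% + 0.8234 × 6.47% = 10.64%

10.64%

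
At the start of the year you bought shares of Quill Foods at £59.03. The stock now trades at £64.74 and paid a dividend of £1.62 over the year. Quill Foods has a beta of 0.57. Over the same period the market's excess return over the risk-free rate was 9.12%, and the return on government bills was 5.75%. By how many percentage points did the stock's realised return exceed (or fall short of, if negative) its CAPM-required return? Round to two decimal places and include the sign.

Realised HPR = (P1 + D1 − P0) / P0 = (64.74 + 1.62 − 59.03) / 59.03 = 7.33 / 59.03 = 12.4174%
CAPM required = R_f + β·MRP = 5.75% + 0.57 × 9.12% = 10.9484%
α = realised − required = 12.4174% − 10.9484% = +1.47%

+1.47%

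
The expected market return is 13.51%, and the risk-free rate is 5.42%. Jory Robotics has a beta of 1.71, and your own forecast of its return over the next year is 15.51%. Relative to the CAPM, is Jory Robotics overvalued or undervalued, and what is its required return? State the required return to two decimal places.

MRP = 13.51% − 5.42% = 8.09%
Required return = R_f + β·MRP = 5.42% + 1.71 × 8.09% = 19.25%
Forecast 15.51% < required 19.25% → the stock plots below the SML → overvalued.

Overvalued; required return 19.25%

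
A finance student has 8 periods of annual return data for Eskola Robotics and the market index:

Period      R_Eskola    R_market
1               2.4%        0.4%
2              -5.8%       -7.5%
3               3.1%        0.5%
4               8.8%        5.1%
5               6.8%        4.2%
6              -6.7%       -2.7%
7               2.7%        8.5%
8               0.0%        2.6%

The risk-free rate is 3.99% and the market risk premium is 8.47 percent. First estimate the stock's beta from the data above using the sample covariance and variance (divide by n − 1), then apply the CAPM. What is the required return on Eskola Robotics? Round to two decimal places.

11.15%

Mean R_i = (2.4 − 5.8 + 3.1 + 8.8 + 6.8 − 6.7 + 2.7 + 0.0) / 8 = 1.4125%
Mean R_m = (0.4 − 7.5 + 0.5 + 5.1 + 4.2 − 2.7 + 8.5 + 2.6) / 8 = 1.3875%
Σ(R_i − R̄_i)(R_m − R̄_m) = 144.8113  ⇒  Cov = 144.8113 / 7 = 20.6873
Σ(R_m − R̄_m)² = 171.2088  ⇒  Var(R_m) = 171.2088 / 7 = 24.4584
β = Cov / Var(R_m) = 20.6873 / 24.4584 = 0.8458
E(R) = R_f + β × MRP = 3.99% + 0.8458 × 8.47% = 11.15%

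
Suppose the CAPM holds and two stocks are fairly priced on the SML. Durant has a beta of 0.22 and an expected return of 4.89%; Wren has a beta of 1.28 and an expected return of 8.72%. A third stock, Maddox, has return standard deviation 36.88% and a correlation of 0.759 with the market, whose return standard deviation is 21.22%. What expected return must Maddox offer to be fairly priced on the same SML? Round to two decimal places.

8.86%

MRP = (8.72% − 4.89%) / (1.28 − 0.22) = 3.6132%
R_f = 4.89% − 0.22 × 3.6132% = 4.0951%
β_Maddox = ρ·σ_i/σ_m = 0.759 × 36.88 / 21.22 = 1.3191
E(R_Maddox) = R_f + β × MRP = 4.0951% + 1.3191 × 3.6132% = 8.86%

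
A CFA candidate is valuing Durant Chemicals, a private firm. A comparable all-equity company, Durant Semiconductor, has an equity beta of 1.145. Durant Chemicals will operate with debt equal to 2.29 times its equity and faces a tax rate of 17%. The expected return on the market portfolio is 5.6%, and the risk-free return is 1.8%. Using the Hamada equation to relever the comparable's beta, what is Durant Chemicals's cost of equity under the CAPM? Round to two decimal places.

β_L = β_U × [1 + (1 − t)(D/E)] = 1.145 × [1 + (1 − 0.17) × 2.29]
    = 1.145 × [1 + 0.83 × 2.29] = 1.145 × 2.9007 = 3.3213
MRP = 5.6% − 1.8% = 3.80%
E(R) = R_f + β_L × MRP = 1.8% + 3.3213 × 3.8% = 14.42%

14.42%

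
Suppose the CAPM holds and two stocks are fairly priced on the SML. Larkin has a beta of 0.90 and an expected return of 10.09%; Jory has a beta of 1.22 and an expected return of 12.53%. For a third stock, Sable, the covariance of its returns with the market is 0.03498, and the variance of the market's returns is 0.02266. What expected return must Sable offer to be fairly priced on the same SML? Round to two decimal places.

MRP = (12.53% − 10.09%) / (1.22 − 0.90) = 7.6250%
R_f = 10.09% − 0.90 × 7.6250% = 3.2275%
β_Sable = Cov / Var(R_m) = 0.03498 / 0.02266 = 1.5437
E(R_Sable) = R_f + β × MRP = 3.2275% + 1.5437 × 7.6250% = 15.00%

15.00%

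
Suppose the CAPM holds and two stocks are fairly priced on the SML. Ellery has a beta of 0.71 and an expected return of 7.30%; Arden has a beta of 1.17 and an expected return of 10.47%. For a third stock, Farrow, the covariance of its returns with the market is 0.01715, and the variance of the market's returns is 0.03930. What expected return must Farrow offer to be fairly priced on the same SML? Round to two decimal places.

MRP = (10.47% − 7.30%) / (1.17 − 0.71) = 6.8913%
R_f = 7.30% − 0.71 × 6.8913% = 2.4072%
β_Farrow = Cov / Var(R_m) = 0.01715 / 0.03930 = 0.4364
E(R_Farrow) = R_f + β × MRP = 2.4072% + 0.4364 × 6.8913% = 5.41%

5.41%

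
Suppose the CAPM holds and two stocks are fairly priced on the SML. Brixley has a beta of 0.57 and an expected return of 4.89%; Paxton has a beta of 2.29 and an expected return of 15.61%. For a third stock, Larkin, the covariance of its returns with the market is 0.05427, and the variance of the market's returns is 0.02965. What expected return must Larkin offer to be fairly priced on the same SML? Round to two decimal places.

12.75%

MRP = (15.61% − 4.89%) / (2.29 − 0.57) = 6.2326%
R_f = 4.89% − 0.57 × 6.2326% = 1.3374%
β_Larkin = Cov / Var(R_m) = 0.05427 / 0.02965 = 1.8304
E(R_Larkin) = R_f + β × MRP = 1.3374% + 1.8304 × 6.2326% = 12.75%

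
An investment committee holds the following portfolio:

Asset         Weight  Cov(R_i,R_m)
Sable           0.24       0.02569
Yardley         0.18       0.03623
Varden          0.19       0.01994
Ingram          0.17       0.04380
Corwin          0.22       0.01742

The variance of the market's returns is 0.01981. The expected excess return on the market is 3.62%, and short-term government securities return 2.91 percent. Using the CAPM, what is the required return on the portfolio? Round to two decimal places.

7.98%

β_Sable = 0.02569 / 0.01981 = 1.2968
β_Yardley = 0.03623 / 0.01981 = 1.8289
β_Varden = 0.01994 / 0.01981 = 1.0066
β_Ingram = 0.04380 / 0.01981 = 2.2110
β_Corwin = 0.01742 / 0.01981 = 0.8794
β_P = Σ w_i β_i = 0.24×1.2968 + 0.18×1.8289 + 0.19×1.0066 + 0.17×2.2110 + 0.22×0.8794 = 1.4010
E(R_P) = R_f + β_P × MRP = 2.91% + 1.4010 × 3.62% = 7.98%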